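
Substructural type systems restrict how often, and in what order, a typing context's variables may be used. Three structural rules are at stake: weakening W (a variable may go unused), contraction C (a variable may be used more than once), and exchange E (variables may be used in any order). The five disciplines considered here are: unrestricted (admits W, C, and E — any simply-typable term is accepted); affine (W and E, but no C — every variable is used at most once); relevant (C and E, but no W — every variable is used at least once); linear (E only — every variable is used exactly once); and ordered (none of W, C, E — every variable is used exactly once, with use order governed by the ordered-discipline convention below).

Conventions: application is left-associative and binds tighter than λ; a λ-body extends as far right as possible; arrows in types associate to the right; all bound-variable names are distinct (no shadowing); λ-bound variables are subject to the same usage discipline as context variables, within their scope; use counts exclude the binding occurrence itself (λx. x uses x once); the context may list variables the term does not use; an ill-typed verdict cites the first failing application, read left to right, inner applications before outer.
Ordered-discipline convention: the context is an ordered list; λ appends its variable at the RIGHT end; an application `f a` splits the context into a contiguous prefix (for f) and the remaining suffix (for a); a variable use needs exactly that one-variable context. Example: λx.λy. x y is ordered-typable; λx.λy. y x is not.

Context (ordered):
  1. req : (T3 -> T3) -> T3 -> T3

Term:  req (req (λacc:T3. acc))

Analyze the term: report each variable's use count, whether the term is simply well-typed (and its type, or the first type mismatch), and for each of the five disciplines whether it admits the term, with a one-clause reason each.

variable uses: req: 2; acc (bound): 1
order of uses: req, req, acc
typing: well-typed at T3 -> T3
ordered: ✗ — repeated use of req ×2
linear: ✗ — repeated use of req ×2
affine: ✗ — repeated use of req ×2
relevant: ✓ — every one of req, acc appears
unrestricted: ✓ — type-checks (T3 -> T3) and nothing is barred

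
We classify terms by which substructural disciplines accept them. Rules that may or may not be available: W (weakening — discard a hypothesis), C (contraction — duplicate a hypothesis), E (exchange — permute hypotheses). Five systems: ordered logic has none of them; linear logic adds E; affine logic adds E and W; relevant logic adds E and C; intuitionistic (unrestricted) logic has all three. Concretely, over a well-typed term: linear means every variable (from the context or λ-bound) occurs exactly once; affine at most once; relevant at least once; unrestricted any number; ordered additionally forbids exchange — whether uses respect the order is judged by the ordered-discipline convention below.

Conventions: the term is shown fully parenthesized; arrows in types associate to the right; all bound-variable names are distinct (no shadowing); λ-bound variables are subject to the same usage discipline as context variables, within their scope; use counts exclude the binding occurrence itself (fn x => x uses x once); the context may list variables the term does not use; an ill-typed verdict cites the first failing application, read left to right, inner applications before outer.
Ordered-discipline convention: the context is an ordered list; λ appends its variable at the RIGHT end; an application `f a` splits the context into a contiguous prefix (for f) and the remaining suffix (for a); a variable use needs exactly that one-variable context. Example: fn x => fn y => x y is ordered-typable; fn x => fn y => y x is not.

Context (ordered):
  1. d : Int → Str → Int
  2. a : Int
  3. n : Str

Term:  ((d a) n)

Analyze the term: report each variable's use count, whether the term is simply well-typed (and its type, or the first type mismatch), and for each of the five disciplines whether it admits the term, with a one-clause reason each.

counts: d ×1; a ×1; n ×1
uses in reading order: d, a, n
typing: well-typed — term : Int
ordered: ✓, d, a, n: once each, no exchange needed
linear: ✓, d, a, n: one use apiece
affine: ✓, at most one use each (d, a, n)
relevant: ✓, at least one use each (d, a, n)
unrestricted: ✓, well-typed at Int; no restrictions here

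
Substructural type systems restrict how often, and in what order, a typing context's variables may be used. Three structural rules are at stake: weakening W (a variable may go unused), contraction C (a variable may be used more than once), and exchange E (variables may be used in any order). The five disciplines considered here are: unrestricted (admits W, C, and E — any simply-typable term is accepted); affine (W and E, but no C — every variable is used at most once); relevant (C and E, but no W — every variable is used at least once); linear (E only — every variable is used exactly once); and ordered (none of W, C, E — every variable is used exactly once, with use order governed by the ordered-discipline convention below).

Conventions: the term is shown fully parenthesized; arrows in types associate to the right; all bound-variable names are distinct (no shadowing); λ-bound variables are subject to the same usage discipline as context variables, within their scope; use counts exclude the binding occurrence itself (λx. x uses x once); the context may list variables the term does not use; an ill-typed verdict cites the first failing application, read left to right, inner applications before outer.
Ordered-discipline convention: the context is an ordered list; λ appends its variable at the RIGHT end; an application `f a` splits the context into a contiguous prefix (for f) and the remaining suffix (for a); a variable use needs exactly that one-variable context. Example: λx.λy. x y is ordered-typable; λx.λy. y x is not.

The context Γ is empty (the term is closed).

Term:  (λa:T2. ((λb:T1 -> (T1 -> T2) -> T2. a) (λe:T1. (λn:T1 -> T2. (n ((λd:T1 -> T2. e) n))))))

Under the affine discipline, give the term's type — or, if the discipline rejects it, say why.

not well-typed under affine — needs contraction — n ×2
usage: a [bound]: 1×, b [bound]: 0×, e [bound]: 1×, n [bound]: 2×, d [bound]: 0×
use order (left to right): a, n, e, n
typing: well-typed — term : T2 -> T2
all disciplines: ordered ✗, linear ✗, affine ✗, relevant ✗, unrestricted ✓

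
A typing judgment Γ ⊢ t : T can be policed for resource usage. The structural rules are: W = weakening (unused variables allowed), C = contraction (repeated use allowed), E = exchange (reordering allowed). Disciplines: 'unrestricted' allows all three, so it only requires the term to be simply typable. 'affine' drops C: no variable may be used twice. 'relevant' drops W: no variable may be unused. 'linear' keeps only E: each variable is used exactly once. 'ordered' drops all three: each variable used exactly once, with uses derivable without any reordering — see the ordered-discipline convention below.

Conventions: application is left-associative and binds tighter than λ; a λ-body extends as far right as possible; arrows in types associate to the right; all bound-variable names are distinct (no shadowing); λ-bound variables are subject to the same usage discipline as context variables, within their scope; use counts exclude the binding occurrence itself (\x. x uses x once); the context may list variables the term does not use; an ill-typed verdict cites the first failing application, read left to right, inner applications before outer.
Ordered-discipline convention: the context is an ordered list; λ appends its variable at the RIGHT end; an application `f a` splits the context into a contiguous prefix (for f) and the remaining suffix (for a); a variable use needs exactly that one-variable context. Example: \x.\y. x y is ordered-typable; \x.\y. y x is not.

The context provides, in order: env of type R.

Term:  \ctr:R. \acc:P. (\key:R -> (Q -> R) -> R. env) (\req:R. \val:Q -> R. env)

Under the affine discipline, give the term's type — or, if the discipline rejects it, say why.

not well-typed under affine — env ×2 used more than once (contraction)
counts: env ×2; ctr (λ-bound) ×0; acc (λ-bound) ×0; key (λ-bound) ×0; req (λ-bound) ×0; val (λ-bound) ×0
use order (left to right): env, env
typing: the term checks, with type R -> P -> R
summary: ordered ✗ | linear ✗ | affine ✗ | relevant ✗ | unrestricted ✓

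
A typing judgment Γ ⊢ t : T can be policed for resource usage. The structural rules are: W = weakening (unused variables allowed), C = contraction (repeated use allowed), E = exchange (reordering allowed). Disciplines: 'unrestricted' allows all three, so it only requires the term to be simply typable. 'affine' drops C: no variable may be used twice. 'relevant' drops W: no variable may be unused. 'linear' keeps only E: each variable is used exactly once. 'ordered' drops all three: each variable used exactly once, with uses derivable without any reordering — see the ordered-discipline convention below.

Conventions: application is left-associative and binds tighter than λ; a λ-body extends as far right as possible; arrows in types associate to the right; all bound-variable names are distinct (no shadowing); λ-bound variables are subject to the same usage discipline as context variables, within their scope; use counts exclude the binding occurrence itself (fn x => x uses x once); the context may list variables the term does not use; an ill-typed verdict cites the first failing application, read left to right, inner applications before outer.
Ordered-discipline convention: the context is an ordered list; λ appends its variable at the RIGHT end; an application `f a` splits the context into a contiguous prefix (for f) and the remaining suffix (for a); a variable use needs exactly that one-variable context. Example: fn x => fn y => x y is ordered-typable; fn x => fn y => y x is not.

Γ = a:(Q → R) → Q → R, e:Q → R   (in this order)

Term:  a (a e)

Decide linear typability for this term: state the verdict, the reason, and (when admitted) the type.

no — repeated use of a ×2
variable uses: a=2, e=1
uses in reading order: a, a, e
typing: ✓ — Q → R
across the five disciplines: ordered ✗ | linear ✗ | affine ✗ | relevant ✓ | unrestricted ✓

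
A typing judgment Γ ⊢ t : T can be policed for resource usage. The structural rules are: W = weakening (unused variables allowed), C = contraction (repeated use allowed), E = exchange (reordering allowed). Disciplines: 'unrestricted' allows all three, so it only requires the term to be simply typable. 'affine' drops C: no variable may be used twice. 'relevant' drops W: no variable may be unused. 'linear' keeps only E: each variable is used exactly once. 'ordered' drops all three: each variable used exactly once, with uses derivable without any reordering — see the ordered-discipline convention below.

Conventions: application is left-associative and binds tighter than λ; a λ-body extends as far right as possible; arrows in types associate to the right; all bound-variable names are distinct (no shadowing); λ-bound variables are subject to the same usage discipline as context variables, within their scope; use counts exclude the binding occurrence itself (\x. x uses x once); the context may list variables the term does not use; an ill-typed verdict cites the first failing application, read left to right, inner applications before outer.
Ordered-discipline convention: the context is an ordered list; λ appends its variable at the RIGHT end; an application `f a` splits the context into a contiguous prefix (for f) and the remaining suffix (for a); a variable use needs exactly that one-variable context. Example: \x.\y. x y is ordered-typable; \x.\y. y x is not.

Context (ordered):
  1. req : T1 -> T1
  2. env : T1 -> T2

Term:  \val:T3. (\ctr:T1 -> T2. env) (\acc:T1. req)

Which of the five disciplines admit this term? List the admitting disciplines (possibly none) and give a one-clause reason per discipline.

admitted by: none
use counts: req: 1×; env: 1×; val [bound]: 0×; ctr [bound]: 0×; acc [bound]: 0×
order of uses: env, req
typing: ill-typed: an application expects T1 -> T2 but receives T1 -> T1 -> T1
ordered: ✗, the type mismatch rejects it
linear: ✗, not simply typable
affine: ✗, fails simple typing
relevant: ✗, a type mismatch blocks all five
unrestricted: ✗, the type mismatch rejects it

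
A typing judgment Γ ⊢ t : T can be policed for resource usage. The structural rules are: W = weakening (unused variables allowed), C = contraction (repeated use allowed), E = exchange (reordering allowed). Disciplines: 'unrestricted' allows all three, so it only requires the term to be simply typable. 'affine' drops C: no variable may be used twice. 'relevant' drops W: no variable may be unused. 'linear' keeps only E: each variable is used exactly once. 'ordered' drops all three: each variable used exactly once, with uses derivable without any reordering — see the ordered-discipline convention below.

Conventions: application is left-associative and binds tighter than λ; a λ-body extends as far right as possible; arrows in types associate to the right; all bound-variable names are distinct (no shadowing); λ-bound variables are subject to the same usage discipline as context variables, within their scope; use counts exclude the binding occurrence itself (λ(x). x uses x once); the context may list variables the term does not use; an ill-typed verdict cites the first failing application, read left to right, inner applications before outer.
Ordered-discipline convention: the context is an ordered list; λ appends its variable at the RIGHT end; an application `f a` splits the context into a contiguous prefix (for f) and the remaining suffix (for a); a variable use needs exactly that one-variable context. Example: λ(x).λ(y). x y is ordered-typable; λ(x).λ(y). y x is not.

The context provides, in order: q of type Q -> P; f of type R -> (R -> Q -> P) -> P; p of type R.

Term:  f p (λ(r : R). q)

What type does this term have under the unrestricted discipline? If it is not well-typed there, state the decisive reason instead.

term : P
use counts: q ×1, f ×1, p ×1, r (λ-bound) ×0
uses in reading order: f, p, q
typing: ✓ — P
summary: ordered ✗ | linear ✗ | affine ✓ | relevant ✗ | unrestricted ✓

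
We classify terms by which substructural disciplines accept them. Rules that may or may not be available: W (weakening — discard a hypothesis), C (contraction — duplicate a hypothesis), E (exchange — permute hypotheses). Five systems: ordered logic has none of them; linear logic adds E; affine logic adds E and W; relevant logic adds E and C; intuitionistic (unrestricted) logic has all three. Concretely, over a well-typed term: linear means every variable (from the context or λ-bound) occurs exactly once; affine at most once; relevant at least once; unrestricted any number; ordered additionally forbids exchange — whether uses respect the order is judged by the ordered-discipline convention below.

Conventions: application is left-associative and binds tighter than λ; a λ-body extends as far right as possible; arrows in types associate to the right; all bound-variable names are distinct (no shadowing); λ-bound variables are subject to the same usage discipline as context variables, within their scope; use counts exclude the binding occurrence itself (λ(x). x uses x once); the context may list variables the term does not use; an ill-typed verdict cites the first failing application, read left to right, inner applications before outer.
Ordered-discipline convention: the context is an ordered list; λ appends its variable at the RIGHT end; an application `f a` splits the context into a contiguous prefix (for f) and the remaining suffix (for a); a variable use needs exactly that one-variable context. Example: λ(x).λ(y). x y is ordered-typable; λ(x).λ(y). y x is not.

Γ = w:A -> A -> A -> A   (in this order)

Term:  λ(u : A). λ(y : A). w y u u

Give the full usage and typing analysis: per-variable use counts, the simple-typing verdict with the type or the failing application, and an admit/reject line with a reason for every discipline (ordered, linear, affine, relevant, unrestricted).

variable uses: w=1; u (bound)=2; y (bound)=1
uses in reading order: w, y, u, u
typing: the term checks, with type A -> A -> A
ordered: ✗, repeated use of u ×2
linear: ✗, repeated use of u ×2
affine: ✗, repeated use of u ×2
relevant: ✓, every one of w, u, y appears
unrestricted: ✓, simply typable at A -> A -> A; W, C, E all held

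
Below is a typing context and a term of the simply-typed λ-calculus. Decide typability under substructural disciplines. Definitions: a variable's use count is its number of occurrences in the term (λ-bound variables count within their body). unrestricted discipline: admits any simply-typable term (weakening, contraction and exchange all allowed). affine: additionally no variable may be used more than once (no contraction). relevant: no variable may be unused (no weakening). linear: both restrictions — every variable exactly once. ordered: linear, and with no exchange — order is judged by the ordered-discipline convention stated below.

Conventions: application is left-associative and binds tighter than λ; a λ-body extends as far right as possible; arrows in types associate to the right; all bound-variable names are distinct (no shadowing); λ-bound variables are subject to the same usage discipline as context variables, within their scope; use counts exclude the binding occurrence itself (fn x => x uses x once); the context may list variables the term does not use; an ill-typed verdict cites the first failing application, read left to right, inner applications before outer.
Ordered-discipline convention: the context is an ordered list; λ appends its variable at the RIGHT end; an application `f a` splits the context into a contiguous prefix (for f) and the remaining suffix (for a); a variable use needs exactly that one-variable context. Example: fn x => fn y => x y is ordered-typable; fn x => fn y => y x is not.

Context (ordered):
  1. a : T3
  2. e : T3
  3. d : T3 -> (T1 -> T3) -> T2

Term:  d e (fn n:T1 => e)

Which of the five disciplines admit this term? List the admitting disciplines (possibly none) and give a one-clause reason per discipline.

admitted in: unrestricted
counts: a: 0×; e: 2×; d: 1×; n (bound): 0×
uses in reading order: d, e, e
typing: well-typed — term : T2
ordered: ✗, needs contraction — e ×2; unused: a, n — weakening required
linear: ✗, needs contraction — e ×2; unused: a, n — weakening required
affine: ✗, needs contraction — e ×2
relevant: ✗, unused: a, n — weakening required
unrestricted: ✓, well-typed at T2; no restrictions here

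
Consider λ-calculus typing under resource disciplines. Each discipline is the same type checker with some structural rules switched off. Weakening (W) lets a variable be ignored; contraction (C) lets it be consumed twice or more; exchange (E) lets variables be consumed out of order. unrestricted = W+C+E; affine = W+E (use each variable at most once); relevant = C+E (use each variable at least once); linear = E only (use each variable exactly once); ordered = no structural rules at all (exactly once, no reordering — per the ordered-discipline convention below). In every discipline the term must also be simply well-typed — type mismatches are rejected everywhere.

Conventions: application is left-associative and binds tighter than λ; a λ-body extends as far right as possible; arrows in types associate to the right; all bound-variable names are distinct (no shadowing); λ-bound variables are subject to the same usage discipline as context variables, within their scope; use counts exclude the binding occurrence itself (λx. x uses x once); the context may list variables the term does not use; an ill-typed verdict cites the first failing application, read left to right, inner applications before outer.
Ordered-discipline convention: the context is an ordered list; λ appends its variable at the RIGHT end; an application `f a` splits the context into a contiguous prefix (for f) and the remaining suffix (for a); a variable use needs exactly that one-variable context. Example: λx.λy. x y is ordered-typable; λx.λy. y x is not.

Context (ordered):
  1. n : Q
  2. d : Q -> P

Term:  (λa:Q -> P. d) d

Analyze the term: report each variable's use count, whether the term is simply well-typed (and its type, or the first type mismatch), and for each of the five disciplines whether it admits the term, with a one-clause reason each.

usage: n ×0, d ×2, a (bound) ×0
order of uses: d, d
typing: well-typed — term : Q -> P
ordered: ✗, repeated use of d ×2; n, a never used (weakening)
linear: ✗, repeated use of d ×2; n, a never used (weakening)
affine: ✗, repeated use of d ×2
relevant: ✗, n, a never used (weakening)
unrestricted: ✓, well-typed at Q -> P; no restrictions here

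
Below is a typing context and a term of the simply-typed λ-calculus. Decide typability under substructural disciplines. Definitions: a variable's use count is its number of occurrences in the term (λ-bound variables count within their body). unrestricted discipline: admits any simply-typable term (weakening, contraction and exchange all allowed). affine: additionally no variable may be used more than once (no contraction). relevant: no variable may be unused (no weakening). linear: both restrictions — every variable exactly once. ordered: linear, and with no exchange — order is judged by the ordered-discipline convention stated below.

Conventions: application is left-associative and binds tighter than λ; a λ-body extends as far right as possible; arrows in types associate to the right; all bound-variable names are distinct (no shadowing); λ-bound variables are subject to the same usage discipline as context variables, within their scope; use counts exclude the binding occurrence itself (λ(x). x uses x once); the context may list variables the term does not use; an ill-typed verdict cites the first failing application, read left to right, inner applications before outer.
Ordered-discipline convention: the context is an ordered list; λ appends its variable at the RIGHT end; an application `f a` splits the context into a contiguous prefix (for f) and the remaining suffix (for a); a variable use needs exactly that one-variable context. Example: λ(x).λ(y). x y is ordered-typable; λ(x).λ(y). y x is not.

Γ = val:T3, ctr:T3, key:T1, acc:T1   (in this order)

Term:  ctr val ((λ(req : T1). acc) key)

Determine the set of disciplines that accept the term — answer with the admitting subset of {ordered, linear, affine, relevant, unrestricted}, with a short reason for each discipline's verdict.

admitting disciplines: none
counts: val: 1×, ctr: 1×, key: 1×, acc: 1×, req (bound): 0×
order of uses: ctr, val, acc, key
typing: ill-typed: applying a non-function (T3)
ordered ✗ (fails simple typing)
linear ✗ (a type mismatch blocks all five)
affine ✗ (the type mismatch rejects it)
relevant ✗ (not simply typable)
unrestricted ✗ (fails simple typing)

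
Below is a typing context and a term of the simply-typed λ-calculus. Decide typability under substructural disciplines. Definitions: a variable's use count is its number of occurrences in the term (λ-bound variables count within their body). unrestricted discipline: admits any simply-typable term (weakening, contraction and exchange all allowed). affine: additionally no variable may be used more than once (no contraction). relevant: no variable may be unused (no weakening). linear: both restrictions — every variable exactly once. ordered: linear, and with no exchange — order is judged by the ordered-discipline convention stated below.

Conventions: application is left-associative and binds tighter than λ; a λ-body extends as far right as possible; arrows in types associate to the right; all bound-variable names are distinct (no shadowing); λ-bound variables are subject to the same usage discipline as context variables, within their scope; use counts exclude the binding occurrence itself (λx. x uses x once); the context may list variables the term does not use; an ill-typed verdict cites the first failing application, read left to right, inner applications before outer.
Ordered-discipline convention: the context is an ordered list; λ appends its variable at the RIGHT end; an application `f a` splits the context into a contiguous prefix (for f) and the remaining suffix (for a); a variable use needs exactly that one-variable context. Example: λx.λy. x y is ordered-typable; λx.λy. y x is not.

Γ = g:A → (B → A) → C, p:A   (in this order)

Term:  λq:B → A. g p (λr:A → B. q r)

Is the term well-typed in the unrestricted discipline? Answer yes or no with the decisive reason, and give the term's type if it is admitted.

no — fails simple typing
counts: g=1; p=1; q (bound)=1; r (bound)=1
order of uses: g, p, q, r
typing: ill-typed: an argument A → B mismatches the expected B
all disciplines: ordered ✗; linear ✗; affine ✗; relevant ✗; unrestricted ✗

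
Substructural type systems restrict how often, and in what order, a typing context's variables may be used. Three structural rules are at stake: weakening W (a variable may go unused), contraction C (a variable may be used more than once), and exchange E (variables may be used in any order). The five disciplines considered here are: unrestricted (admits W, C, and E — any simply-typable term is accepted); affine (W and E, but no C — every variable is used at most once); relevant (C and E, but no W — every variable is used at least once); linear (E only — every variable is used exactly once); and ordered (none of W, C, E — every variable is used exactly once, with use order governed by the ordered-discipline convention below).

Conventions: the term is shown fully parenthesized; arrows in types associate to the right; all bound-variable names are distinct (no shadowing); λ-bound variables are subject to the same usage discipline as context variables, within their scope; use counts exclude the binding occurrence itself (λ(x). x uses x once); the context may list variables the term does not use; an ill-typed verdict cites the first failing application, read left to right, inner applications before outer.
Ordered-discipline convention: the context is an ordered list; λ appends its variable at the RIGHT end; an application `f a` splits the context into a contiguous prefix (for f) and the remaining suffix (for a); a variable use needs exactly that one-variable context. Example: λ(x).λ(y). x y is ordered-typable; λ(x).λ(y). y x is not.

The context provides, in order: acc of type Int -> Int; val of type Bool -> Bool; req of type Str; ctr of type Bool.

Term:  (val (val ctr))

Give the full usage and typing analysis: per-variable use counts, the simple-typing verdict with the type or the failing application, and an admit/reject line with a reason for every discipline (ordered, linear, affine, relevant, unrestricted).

usage: acc ×0; val ×2; req ×0; ctr ×1
left-to-right use order: val, val, ctr
typing: ✓ — Bool
ordered: ✗, repeated use of val ×2; needs weakening: acc, req unused
linear: ✗, repeated use of val ×2; needs weakening: acc, req unused
affine: ✗, repeated use of val ×2
relevant: ✗, needs weakening: acc, req unused
unrestricted: ✓, simply typable at Bool; W, C, E all held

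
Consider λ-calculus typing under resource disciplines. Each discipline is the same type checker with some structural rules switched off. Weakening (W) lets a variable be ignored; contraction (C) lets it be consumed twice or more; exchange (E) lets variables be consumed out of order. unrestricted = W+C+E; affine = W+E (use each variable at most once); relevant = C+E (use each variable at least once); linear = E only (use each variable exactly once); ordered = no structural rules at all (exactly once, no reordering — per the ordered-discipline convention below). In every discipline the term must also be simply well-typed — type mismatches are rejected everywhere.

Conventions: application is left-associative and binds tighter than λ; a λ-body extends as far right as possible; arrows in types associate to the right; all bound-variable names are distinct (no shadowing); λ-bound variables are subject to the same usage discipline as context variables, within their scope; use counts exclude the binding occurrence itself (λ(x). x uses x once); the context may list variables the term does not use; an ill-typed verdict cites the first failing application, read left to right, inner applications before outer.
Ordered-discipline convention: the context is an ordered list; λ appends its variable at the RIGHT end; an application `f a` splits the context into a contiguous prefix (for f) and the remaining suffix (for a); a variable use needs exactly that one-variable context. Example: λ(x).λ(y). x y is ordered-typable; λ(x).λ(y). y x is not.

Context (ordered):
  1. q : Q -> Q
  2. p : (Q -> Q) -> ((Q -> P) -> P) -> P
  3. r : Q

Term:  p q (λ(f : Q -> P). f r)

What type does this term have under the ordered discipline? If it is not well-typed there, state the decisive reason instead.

not well-typed under ordered — no ordered split (uses run p, q, f, r)
usage: q: 1; p: 1; r: 1; f (bound): 1
order of uses: p, q, f, r
typing: well-typed — term : P
per-discipline verdicts: ordered ✗, linear ✓, affine ✓, relevant ✓, unrestricted ✓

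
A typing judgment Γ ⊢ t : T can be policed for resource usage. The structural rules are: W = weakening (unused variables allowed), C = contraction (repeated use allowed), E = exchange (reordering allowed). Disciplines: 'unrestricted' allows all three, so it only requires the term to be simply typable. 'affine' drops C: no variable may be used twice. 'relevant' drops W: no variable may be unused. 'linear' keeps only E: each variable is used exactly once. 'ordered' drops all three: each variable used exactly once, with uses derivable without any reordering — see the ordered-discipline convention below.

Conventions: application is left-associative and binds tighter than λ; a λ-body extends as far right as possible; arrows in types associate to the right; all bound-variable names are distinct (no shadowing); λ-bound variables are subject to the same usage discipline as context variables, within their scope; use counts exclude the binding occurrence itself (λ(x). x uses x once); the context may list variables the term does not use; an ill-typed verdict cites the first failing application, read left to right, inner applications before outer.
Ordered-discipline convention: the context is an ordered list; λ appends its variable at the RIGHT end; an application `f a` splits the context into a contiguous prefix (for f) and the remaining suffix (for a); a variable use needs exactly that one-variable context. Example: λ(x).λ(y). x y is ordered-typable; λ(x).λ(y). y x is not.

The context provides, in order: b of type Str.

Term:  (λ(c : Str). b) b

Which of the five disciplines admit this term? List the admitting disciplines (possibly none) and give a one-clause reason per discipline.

admitted in: unrestricted
counts: b: 2, c (bound): 0
use order (left to right): b, b
typing: ✓ — Str
ordered: ✗ — b ×2 used more than once (contraction); unused: c — weakening required
linear: ✗ — b ×2 used more than once (contraction); unused: c — weakening required
affine: ✗ — b ×2 used more than once (contraction)
relevant: ✗ — unused: c — weakening required
unrestricted: ✓ — type-checks (Str) and nothing is barred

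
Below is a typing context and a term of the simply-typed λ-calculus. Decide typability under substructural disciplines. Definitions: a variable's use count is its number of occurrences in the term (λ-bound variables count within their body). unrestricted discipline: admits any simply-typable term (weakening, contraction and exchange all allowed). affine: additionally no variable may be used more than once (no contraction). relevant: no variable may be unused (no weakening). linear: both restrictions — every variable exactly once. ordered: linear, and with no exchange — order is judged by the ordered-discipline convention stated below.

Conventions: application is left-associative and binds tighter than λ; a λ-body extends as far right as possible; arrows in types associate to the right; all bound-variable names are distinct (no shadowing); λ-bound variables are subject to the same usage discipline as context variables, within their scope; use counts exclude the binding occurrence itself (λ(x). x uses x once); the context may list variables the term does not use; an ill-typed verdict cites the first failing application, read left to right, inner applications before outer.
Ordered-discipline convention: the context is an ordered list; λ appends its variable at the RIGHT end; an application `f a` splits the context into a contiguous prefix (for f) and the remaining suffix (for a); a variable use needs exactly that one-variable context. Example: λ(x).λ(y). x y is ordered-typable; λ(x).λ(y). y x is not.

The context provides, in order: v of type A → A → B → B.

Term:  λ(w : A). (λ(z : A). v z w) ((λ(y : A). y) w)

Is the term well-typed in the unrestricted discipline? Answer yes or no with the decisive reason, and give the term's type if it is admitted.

yes — simply typable at A → B → B; W, C, E all held; term : A → B → B
usage: v ×1; w [bound] ×2; z [bound] ×1; y [bound] ×1
left-to-right use order: v, z, w, y, w
typing: the term checks, with type A → B → B
per-discipline verdicts: ordered ✗, linear ✗, affine ✗, relevant ✓, unrestricted ✓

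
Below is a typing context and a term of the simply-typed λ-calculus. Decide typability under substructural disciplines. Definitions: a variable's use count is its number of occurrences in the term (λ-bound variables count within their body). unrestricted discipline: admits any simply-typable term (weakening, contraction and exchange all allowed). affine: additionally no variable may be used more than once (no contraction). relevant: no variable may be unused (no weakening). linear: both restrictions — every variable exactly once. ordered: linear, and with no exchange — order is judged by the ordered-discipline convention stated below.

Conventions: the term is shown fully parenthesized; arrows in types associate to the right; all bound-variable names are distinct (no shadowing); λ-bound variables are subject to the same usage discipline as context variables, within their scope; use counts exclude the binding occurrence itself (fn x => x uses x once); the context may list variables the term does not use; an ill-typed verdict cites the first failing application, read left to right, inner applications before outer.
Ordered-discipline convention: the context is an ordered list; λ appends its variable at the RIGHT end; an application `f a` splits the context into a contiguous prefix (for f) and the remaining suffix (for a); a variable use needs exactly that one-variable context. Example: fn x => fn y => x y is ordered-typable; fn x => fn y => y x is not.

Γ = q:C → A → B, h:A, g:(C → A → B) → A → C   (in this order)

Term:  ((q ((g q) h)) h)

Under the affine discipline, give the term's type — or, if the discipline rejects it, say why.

not well-typed under affine — repeated use of q ×2, h ×2
variable uses: q ×2, h ×2, g ×1
use order (left to right): q, g, q, h, h
typing: the term checks, with type B
per-discipline verdicts: ordered ✗ | linear ✗ | affine ✗ | relevant ✓ | unrestricted ✓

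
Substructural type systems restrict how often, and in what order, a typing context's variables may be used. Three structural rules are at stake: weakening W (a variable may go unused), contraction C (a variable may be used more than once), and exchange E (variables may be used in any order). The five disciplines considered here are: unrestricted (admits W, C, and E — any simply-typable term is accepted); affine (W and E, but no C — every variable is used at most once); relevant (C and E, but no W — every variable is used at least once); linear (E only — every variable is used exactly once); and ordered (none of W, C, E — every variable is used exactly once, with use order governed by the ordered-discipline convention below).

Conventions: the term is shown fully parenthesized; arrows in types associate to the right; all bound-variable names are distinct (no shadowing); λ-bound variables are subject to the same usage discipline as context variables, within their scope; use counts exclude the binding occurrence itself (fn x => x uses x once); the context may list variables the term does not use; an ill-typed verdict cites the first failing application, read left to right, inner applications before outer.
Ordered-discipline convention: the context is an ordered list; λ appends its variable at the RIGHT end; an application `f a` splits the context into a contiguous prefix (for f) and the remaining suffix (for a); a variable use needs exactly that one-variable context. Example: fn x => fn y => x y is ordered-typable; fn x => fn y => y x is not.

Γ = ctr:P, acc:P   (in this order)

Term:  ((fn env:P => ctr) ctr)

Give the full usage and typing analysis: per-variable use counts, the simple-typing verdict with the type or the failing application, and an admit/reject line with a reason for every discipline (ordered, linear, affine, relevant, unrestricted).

variable uses: ctr=2, acc=0, env (λ-bound)=0
uses in reading order: ctr, ctr
typing: well-typed at P
ordered: ✗ — repeated use of ctr ×2; unused: acc, env — weakening required
linear: ✗ — repeated use of ctr ×2; unused: acc, env — weakening required
affine: ✗ — repeated use of ctr ×2
relevant: ✗ — unused: acc, env — weakening required
unrestricted: ✓ — simply typable at P; W, C, E all held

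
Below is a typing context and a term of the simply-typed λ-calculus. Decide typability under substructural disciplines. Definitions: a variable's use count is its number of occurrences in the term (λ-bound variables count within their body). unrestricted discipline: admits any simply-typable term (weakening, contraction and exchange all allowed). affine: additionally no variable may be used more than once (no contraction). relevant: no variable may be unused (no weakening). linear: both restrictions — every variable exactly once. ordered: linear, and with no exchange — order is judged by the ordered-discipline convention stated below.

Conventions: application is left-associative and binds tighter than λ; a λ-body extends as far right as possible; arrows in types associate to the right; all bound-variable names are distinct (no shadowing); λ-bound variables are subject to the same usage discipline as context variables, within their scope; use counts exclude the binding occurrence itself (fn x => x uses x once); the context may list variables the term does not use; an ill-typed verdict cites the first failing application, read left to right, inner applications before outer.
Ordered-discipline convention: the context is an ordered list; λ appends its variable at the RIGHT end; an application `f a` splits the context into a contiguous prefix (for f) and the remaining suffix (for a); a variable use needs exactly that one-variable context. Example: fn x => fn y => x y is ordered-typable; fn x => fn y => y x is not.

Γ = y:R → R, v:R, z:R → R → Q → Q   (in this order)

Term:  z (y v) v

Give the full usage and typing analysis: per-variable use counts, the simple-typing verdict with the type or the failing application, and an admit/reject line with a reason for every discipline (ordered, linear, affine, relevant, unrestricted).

use counts: y ×1; v ×2; z ×1
use order (left to right): z, y, v, v
typing: well-typed — term : Q → Q
ordered ✗ (uses contraction: v ×2)
linear ✗ (uses contraction: v ×2)
affine ✗ (uses contraction: v ×2)
relevant ✓ (at least one use each (y, v, z))
unrestricted ✓ (well-typed at Q → Q; no restrictions here)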